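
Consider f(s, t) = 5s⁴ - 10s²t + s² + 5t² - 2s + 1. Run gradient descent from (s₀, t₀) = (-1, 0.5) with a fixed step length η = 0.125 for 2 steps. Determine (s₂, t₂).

(1.8671875, 0.421875)

∇f = (20s³ - 20st + 2s - 2, -10s² + 10t)
Step 1: at (-1, 0.5), ∇f = (-14, -5) → (-1, 0.5) − 0.125·(-14, -5) = (0.75, 1.125)
Step 2: at (0.75, 1.125), ∇f = (-8.9375, 5.625) → (0.75, 1.125) − 0.125·(-8.9375, 5.625) = (1.8671875, 0.421875)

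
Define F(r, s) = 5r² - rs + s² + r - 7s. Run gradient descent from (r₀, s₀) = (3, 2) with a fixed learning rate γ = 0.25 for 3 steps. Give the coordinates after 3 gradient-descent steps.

(-10.140625, 4.71875)

∇F = (10r - s + 1, -r + 2s - 7)
Step 1: at (3, 2), ∇F = (29, -6) → (3, 2) − 0.25·(29, -6) = (-4.25, 3.5)
Step 2: at (-4.25, 3.5), ∇F = (-45, 4.25) → (-4.25, 3.5) − 0.25·(-45, 4.25) = (7, 2.4375)
Step 3: at (7, 2.4375), ∇F = (68.5625, -9.125) → (7, 2.4375) − 0.25·(68.5625, -9.125) = (-10.140625, 4.71875)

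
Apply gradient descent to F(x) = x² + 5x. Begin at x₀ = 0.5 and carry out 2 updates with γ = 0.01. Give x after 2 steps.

0.3812

F′(x) = 2x + 5
x₁ = 0.5 − 0.01·6 = 0.44
x₂ = 0.44 − 0.01·5.88 = 0.3812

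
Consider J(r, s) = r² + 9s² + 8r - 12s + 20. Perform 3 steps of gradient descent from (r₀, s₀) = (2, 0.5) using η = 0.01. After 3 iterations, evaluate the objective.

31.96632737896

∇J = (2r + 8, 18s - 12)
Step 1: at (2, 0.5), ∇J = (12, -3) → (2, 0.5) − 0.01·(12, -3) = (1.88, 0.53)
Step 2: at (1.88, 0.53), ∇J = (11.76, -2.46) → (1.88, 0.53) − 0.01·(11.76, -2.46) = (1.7624, 0.5546)
Step 3: at (1.7624, 0.5546), ∇J = (11.5248, -2.0172) → (1.7624, 0.5546) − 0.01·(11.5248, -2.0172) = (1.647152, 0.574772)
J(1.647152, 0.574772) = 31.96632737896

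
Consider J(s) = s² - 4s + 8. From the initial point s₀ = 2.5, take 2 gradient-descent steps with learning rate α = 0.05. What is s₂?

2.405

J′(s) = 2s - 4
Step 1: J′(2.5) = 1; s₁ = 2.5 − 0.05·1 = 2.45
Step 2: J′(2.45) = 0.9; s₂ = 2.45 − 0.05·0.9 = 2.405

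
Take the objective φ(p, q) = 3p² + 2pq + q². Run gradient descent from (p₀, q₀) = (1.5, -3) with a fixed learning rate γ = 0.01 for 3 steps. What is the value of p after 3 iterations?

∇φ = (6p + 2q, 2p + 2q)
(p₁, q₁) = (1.5, -3) − 0.01·(3, -3) = (1.47, -2.97)
(p₂, q₂) = (1.47, -2.97) − 0.01·(2.88, -3) = (1.4412, -2.94)
(p₃, q₃) = (1.4412, -2.94) − 0.01·(2.7672, -2.9976) = (1.413528, -2.910024)
p = 1.413528

1.413528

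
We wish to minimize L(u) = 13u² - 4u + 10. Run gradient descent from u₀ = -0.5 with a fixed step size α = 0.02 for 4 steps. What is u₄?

L′(u) = 26u - 4
Step 1: L′(-0.5) = -17; u₁ = -0.5 − 0.02·(-17) = -0.16
Step 2: L′(-0.16) = -8.16; u₂ = -0.16 − 0.02·(-8.16) = 0.0032
Step 3: L′(0.0032) = -3.9168; u₃ = 0.0032 − 0.02·(-3.9168) = 0.081536
Step 4: L′(0.081536) = -1.880064; u₄ = 0.081536 − 0.02·(-1.880064) = 0.11913728

0.11913728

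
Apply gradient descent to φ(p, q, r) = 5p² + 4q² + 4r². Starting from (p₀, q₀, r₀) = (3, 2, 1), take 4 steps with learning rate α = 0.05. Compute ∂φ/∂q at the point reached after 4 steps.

2.0736

∇φ = (10p, 8q, 8r)
Step 1: at (3, 2, 1), ∇φ = (30, 16, 8) → (3, 2, 1) − 0.05·(30, 16, 8) = (1.5, 1.2, 0.6)
Step 2: at (1.5, 1.2, 0.6), ∇φ = (15, 9.6, 4.8) → (1.5, 1.2, 0.6) − 0.05·(15, 9.6, 4.8) = (0.75, 0.72, 0.36)
Step 3: at (0.75, 0.72, 0.36), ∇φ = (7.5, 5.76, 2.88) → (0.75, 0.72, 0.36) − 0.05·(7.5, 5.76, 2.88) = (0.375, 0.432, 0.216)
Step 4: at (0.375, 0.432, 0.216), ∇φ = (3.75, 3.456, 1.728) → (0.375, 0.432, 0.216) − 0.05·(3.75, 3.456, 1.728) = (0.1875, 0.2592, 0.1296)
∂φ/∂q at (0.1875, 0.2592, 0.1296) = 2.0736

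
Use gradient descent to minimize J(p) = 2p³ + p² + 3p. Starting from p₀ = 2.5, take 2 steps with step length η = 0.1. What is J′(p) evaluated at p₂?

113.5068935

J′(p) = 6p² + 2p + 3
p₁ = 2.5 − 0.1·45.5 = -2.05
p₂ = -2.05 − 0.1·24.115 = -4.4615
J′(p) at (-4.4615) = 113.5068935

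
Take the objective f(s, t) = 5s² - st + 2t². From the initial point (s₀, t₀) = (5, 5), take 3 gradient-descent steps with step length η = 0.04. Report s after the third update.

1.41056

∇f = (10s - t, -s + 4t)
(s₁, t₁) = (5, 5) − 0.04·(45, 15) = (3.2, 4.4)
(s₂, t₂) = (3.2, 4.4) − 0.04·(27.6, 14.4) = (2.096, 3.824)
(s₃, t₃) = (2.096, 3.824) − 0.04·(17.136, 13.2) = (1.41056, 3.296)
s = 1.41056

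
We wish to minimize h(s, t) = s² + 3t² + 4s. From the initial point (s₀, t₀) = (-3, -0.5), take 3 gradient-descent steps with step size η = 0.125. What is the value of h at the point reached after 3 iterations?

-3.82183837890625

∇h = (2s + 4, 6t)
Step 1: at (-3, -0.5), ∇h = (-2, -3) → (-3, -0.5) − 0.125·(-2, -3) = (-2.75, -0.125)
Step 2: at (-2.75, -0.125), ∇h = (-1.5, -0.75) → (-2.75, -0.125) − 0.125·(-1.5, -0.75) = (-2.5625, -0.03125)
Step 3: at (-2.5625, -0.03125), ∇h = (-1.125, -0.1875) → (-2.5625, -0.03125) − 0.125·(-1.125, -0.1875) = (-2.421875, -0.0078125)
h(-2.421875, -0.0078125) = -3.82183837890625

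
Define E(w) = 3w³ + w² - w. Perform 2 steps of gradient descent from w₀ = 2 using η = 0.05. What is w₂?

E′(w) = 9w² + 2w - 1
w₁ = 2 − 0.05·39 = 0.05
w₂ = 0.05 − 0.05·(-0.8775) = 0.093875

0.093875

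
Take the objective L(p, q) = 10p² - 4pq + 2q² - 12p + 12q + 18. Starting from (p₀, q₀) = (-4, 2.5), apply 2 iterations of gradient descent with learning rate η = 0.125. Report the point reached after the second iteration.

(-12.75, 1.75)

∇L = (20p - 4q - 12, -4p + 4q + 12)
(p₁, q₁) = (-4, 2.5) − 0.125·(-102, 38) = (8.75, -2.25)
(p₂, q₂) = (8.75, -2.25) − 0.125·(172, -32) = (-12.75, 1.75)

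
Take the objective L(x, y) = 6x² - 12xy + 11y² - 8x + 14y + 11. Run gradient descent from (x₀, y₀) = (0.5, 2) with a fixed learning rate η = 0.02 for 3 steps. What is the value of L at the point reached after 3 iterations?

10.701832308736

∇L = (12x - 12y - 8, -12x + 22y + 14)
(x₁, y₁) = (0.5, 2) − 0.02·(-26, 52) = (1.02, 0.96)
(x₂, y₂) = (1.02, 0.96) − 0.02·(-7.28, 22.88) = (1.1656, 0.5024)
(x₃, y₃) = (1.1656, 0.5024) − 0.02·(-0.0416, 11.0656) = (1.166432, 0.281088)
L(1.166432, 0.281088) = 10.701832308736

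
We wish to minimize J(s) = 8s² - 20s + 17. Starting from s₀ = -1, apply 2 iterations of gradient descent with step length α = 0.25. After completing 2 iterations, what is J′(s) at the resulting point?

-324

J′(s) = 16s - 20
s₁ = -1 − 0.25·(-36) = 8
s₂ = 8 − 0.25·108 = -19
J′(s) at (-19) = -324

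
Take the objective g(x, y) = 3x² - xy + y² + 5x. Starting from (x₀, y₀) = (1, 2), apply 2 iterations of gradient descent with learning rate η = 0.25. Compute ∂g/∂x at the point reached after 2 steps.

∇g = (6x - y + 5, -x + 2y)
Step 1: at (1, 2), ∇g = (9, 3) → (1, 2) − 0.25·(9, 3) = (-1.25, 1.25)
Step 2: at (-1.25, 1.25), ∇g = (-3.75, 3.75) → (-1.25, 1.25) − 0.25·(-3.75, 3.75) = (-0.3125, 0.3125)
∂g/∂x at (-0.3125, 0.3125) = 2.8125

2.8125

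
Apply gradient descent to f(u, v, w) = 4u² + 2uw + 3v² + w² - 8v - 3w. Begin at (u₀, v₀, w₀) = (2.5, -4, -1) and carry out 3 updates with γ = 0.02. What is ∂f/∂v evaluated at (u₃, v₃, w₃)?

-21.807104

∇f = (8u + 2w, 6v - 8, 2u + 2w - 3)
Step 1: at (2.5, -4, -1), ∇f = (18, -32, 0) → (2.5, -4, -1) − 0.02·(18, -32, 0) = (2.14, -3.36, -1)
Step 2: at (2.14, -3.36, -1), ∇f = (15.12, -28.16, -0.72) → (2.14, -3.36, -1) − 0.02·(15.12, -28.16, -0.72) = (1.8376, -2.7968, -0.9856)
Step 3: at (1.8376, -2.7968, -0.9856), ∇f = (12.7296, -24.7808, -1.296) → (1.8376, -2.7968, -0.9856) − 0.02·(12.7296, -24.7808, -1.296) = (1.583008, -2.301184, -0.95968)
∂f/∂v at (1.583008, -2.301184, -0.95968) = -21.807104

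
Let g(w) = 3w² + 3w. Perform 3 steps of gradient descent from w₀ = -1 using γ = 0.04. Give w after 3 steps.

g′(w) = 6w + 3
w₁ = -1 − 0.04·(-3) = -0.88
w₂ = -0.88 − 0.04·(-2.28) = -0.7888
w₃ = -0.7888 − 0.04·(-1.7328) = -0.719488

-0.719488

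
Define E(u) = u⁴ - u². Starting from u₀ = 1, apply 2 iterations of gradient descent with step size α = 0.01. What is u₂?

E′(u) = 4u³ - 2u
Step 1: E′(1) = 2; u₁ = 1 − 0.01·2 = 0.98
Step 2: E′(0.98) = 1.804768; u₂ = 0.98 − 0.01·1.804768 = 0.96195232

0.96195232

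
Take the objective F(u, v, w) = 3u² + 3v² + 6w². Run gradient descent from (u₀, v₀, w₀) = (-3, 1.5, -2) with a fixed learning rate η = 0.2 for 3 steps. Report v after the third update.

-0.012

∇F = (6u, 6v, 12w)
(u₁, v₁, w₁) = (-3, 1.5, -2) − 0.2·(-18, 9, -24) = (0.6, -0.3, 2.8)
(u₂, v₂, w₂) = (0.6, -0.3, 2.8) − 0.2·(3.6, -1.8, 33.6) = (-0.12, 0.06, -3.92)
(u₃, v₃, w₃) = (-0.12, 0.06, -3.92) − 0.2·(-0.72, 0.36, -47.04) = (0.024, -0.012, 5.488)
v = -0.012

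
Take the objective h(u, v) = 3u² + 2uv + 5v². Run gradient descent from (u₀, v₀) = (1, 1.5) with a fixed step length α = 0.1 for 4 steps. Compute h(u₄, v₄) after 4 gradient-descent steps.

∇h = (6u + 2v, 2u + 10v)
Step 1: at (1, 1.5), ∇h = (9, 17) → (1, 1.5) − 0.1·(9, 17) = (0.1, -0.2)
Step 2: at (0.1, -0.2), ∇h = (0.2, -1.8) → (0.1, -0.2) − 0.1·(0.2, -1.8) = (0.08, -0.02)
Step 3: at (0.08, -0.02), ∇h = (0.44, -0.04) → (0.08, -0.02) − 0.1·(0.44, -0.04) = (0.036, -0.016)
Step 4: at (0.036, -0.016), ∇h = (0.184, -0.088) → (0.036, -0.016) − 0.1·(0.184, -0.088) = (0.0176, -0.0072)
h(0.0176, -0.0072) = 0.00093504

0.00093504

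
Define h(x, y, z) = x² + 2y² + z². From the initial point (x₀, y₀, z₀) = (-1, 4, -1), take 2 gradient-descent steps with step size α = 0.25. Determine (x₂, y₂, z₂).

(-0.25, 0, -0.25)

∇h = (2x, 4y, 2z)
(x₁, y₁, z₁) = (-1, 4, -1) − 0.25·(-2, 16, -2) = (-0.5, 0, -0.5)
(x₂, y₂, z₂) = (-0.5, 0, -0.5) − 0.25·(-1, 0, -1) = (-0.25, 0, -0.25)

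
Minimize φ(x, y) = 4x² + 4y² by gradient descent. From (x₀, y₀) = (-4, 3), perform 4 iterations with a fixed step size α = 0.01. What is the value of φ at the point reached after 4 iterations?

51.32188731375616

∇φ = (8x, 8y)
Step 1: at (-4, 3), ∇φ = (-32, 24) → (-4, 3) − 0.01·(-32, 24) = (-3.68, 2.76)
Step 2: at (-3.68, 2.76), ∇φ = (-29.44, 22.08) → (-3.68, 2.76) − 0.01·(-29.44, 22.08) = (-3.3856, 2.5392)
Step 3: at (-3.3856, 2.5392), ∇φ = (-27.0848, 20.3136) → (-3.3856, 2.5392) − 0.01·(-27.0848, 20.3136) = (-3.114752, 2.336064)
Step 4: at (-3.114752, 2.336064), ∇φ = (-24.918016, 18.688512) → (-3.114752, 2.336064) − 0.01·(-24.918016, 18.688512) = (-2.86557184, 2.14917888)
φ(-2.86557184, 2.14917888) = 51.32188731375616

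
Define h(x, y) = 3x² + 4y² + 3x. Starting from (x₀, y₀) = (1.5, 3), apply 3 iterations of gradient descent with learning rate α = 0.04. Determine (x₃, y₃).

∇h = (6x + 3, 8y)
(x₁, y₁) = (1.5, 3) − 0.04·(12, 24) = (1.02, 2.04)
(x₂, y₂) = (1.02, 2.04) − 0.04·(9.12, 16.32) = (0.6552, 1.3872)
(x₃, y₃) = (0.6552, 1.3872) − 0.04·(6.9312, 11.0976) = (0.377952, 0.943296)

(0.377952, 0.943296)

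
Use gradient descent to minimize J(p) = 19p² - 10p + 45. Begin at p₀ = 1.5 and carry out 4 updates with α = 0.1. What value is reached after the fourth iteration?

76.2864

J′(p) = 38p - 10
p₁ = 1.5 − 0.1·47 = -3.2
p₂ = -3.2 − 0.1·(-131.6) = 9.96
p₃ = 9.96 − 0.1·368.48 = -26.888
p₄ = -26.888 − 0.1·(-1031.744) = 76.2864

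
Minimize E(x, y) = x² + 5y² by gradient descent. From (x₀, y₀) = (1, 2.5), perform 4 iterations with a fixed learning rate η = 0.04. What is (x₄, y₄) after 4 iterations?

(0.71639296, 0.324)

∇E = (2x, 10y)
Step 1: at (1, 2.5), ∇E = (2, 25) → (1, 2.5) − 0.04·(2, 25) = (0.92, 1.5)
Step 2: at (0.92, 1.5), ∇E = (1.84, 15) → (0.92, 1.5) − 0.04·(1.84, 15) = (0.8464, 0.9)
Step 3: at (0.8464, 0.9), ∇E = (1.6928, 9) → (0.8464, 0.9) − 0.04·(1.6928, 9) = (0.778688, 0.54)
Step 4: at (0.778688, 0.54), ∇E = (1.557376, 5.4) → (0.778688, 0.54) − 0.04·(1.557376, 5.4) = (0.71639296, 0.324)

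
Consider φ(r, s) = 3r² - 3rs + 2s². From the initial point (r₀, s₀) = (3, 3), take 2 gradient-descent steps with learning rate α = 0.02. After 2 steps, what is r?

2.658

∇φ = (6r - 3s, -3r + 4s)
Step 1: at (3, 3), ∇φ = (9, 3) → (3, 3) − 0.02·(9, 3) = (2.82, 2.94)
Step 2: at (2.82, 2.94), ∇φ = (8.1, 3.3) → (2.82, 2.94) − 0.02·(8.1, 3.3) = (2.658, 2.874)
r = 2.658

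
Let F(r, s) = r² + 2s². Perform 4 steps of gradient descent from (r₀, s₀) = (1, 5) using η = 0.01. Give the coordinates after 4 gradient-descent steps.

∇F = (2r, 4s)
Step 1: at (1, 5), ∇F = (2, 20) → (1, 5) − 0.01·(2, 20) = (0.98, 4.8)
Step 2: at (0.98, 4.8), ∇F = (1.96, 19.2) → (0.98, 4.8) − 0.01·(1.96, 19.2) = (0.9604, 4.608)
Step 3: at (0.9604, 4.608), ∇F = (1.9208, 18.432) → (0.9604, 4.608) − 0.01·(1.9208, 18.432) = (0.941192, 4.42368)
Step 4: at (0.941192, 4.42368), ∇F = (1.882384, 17.69472) → (0.941192, 4.42368) − 0.01·(1.882384, 17.69472) = (0.92236816, 4.2467328)

(0.92236816, 4.2467328)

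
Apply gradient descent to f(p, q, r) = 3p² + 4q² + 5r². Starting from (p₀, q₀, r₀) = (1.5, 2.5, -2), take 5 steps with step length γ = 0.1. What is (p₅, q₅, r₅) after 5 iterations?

(0.01536, 0.0008, 0)

∇f = (6p, 8q, 10r)
Step 1: at (1.5, 2.5, -2), ∇f = (9, 20, -20) → (1.5, 2.5, -2) − 0.1·(9, 20, -20) = (0.6, 0.5, 0)
Step 2: at (0.6, 0.5, 0), ∇f = (3.6, 4, 0) → (0.6, 0.5, 0) − 0.1·(3.6, 4, 0) = (0.24, 0.1, 0)
Step 3: at (0.24, 0.1, 0), ∇f = (1.44, 0.8, 0) → (0.24, 0.1, 0) − 0.1·(1.44, 0.8, 0) = (0.096, 0.02, 0)
Step 4: at (0.096, 0.02, 0), ∇f = (0.576, 0.16, 0) → (0.096, 0.02, 0) − 0.1·(0.576, 0.16, 0) = (0.0384, 0.004, 0)
Step 5: at (0.0384, 0.004, 0), ∇f = (0.2304, 0.032, 0) → (0.0384, 0.004, 0) − 0.1·(0.2304, 0.032, 0) = (0.01536, 0.0008, 0)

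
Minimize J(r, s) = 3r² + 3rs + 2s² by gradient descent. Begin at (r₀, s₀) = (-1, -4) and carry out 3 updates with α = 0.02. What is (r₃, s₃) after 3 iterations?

(-0.10696, -3.00788)

∇J = (6r + 3s, 3r + 4s)
(r₁, s₁) = (-1, -4) − 0.02·(-18, -19) = (-0.64, -3.62)
(r₂, s₂) = (-0.64, -3.62) − 0.02·(-14.7, -16.4) = (-0.346, -3.292)
(r₃, s₃) = (-0.346, -3.292) − 0.02·(-11.952, -14.206) = (-0.10696, -3.00788)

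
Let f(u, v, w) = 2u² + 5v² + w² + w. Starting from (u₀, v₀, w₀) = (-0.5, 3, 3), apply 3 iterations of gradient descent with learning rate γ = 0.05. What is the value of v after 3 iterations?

0.375

∇f = (4u, 10v, 2w + 1)
(u₁, v₁, w₁) = (-0.5, 3, 3) − 0.05·(-2, 30, 7) = (-0.4, 1.5, 2.65)
(u₂, v₂, w₂) = (-0.4, 1.5, 2.65) − 0.05·(-1.6, 15, 6.3) = (-0.32, 0.75, 2.335)
(u₃, v₃, w₃) = (-0.32, 0.75, 2.335) − 0.05·(-1.28, 7.5, 5.67) = (-0.256, 0.375, 2.0515)
v = 0.375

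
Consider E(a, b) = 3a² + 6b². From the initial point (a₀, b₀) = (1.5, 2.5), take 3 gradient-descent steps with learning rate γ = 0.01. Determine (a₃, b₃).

(1.245876, 1.70368)

∇E = (6a, 12b)
(a₁, b₁) = (1.5, 2.5) − 0.01·(9, 30) = (1.41, 2.2)
(a₂, b₂) = (1.41, 2.2) − 0.01·(8.46, 26.4) = (1.3254, 1.936)
(a₃, b₃) = (1.3254, 1.936) − 0.01·(7.9524, 23.232) = (1.245876, 1.70368)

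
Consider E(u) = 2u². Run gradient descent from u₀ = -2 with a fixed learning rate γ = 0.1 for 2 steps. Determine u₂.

E′(u) = 4u
u₁ = -2 − 0.1·(-8) = -1.2
u₂ = -1.2 − 0.1·(-4.8) = -0.72

-0.72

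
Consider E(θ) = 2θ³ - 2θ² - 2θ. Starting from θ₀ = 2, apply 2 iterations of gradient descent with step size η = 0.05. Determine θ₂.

E′(θ) = 6θ² - 4θ - 2
θ₁ = 2 − 0.05·14 = 1.3
θ₂ = 1.3 − 0.05·2.94 = 1.153

1.153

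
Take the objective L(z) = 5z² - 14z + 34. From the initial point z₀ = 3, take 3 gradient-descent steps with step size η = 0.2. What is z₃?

L′(z) = 10z - 14
Step 1: L′(3) = 16; z₁ = 3 − 0.2·16 = -0.2
Step 2: L′(-0.2) = -16; z₂ = -0.2 − 0.2·(-16) = 3
Step 3: L′(3) = 16; z₃ = 3 − 0.2·16 = -0.2

-0.2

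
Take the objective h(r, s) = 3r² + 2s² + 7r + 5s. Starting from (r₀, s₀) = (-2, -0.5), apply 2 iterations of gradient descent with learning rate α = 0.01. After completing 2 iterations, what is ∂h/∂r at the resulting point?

-4.418

∇h = (6r + 7, 4s + 5)
Step 1: at (-2, -0.5), ∇h = (-5, 3) → (-2, -0.5) − 0.01·(-5, 3) = (-1.95, -0.53)
Step 2: at (-1.95, -0.53), ∇h = (-4.7, 2.88) → (-1.95, -0.53) − 0.01·(-4.7, 2.88) = (-1.903, -0.5588)
∂h/∂r at (-1.903, -0.5588) = -4.418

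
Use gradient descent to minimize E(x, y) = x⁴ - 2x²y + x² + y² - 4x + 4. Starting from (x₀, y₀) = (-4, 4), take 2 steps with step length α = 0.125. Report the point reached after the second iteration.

(-4877.3125, 120.8125)

∇E = (4x³ - 4xy + 2x - 4, -2x² + 2y)
(x₁, y₁) = (-4, 4) − 0.125·(-204, -24) = (21.5, 7)
(x₂, y₂) = (21.5, 7) − 0.125·(39190.5, -910.5) = (-4877.3125, 120.8125)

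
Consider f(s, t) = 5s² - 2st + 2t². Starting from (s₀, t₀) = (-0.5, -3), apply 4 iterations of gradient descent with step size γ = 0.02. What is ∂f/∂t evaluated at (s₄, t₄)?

-7.85972736

∇f = (10s - 2t, -2s + 4t)
(s₁, t₁) = (-0.5, -3) − 0.02·(1, -11) = (-0.52, -2.78)
(s₂, t₂) = (-0.52, -2.78) − 0.02·(0.36, -10.08) = (-0.5272, -2.5784)
(s₃, t₃) = (-0.5272, -2.5784) − 0.02·(-0.1152, -9.2592) = (-0.524896, -2.393216)
(s₄, t₄) = (-0.524896, -2.393216) − 0.02·(-0.462528, -8.523072) = (-0.51564544, -2.22275456)
∂f/∂t at (-0.51564544, -2.22275456) = -7.85972736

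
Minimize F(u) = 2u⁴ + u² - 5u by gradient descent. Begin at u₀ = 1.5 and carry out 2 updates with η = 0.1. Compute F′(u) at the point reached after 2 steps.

-3

F′(u) = 8u³ + 2u - 5
Step 1: F′(1.5) = 25; u₁ = 1.5 − 0.1·25 = -1
Step 2: F′(-1) = -15; u₂ = -1 − 0.1·(-15) = 0.5
F′(u) at (0.5) = -3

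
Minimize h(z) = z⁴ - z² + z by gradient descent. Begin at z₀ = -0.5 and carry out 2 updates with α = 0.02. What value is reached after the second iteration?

-0.55928984

h′(z) = 4z³ - 2z + 1
Step 1: h′(-0.5) = 1.5; z₁ = -0.5 − 0.02·1.5 = -0.53
Step 2: h′(-0.53) = 1.464492; z₂ = -0.53 − 0.02·1.464492 = -0.55928984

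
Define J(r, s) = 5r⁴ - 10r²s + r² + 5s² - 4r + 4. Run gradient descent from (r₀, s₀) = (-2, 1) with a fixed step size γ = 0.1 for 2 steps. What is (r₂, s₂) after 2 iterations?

(-2423.984, 116.64)

∇J = (20r³ - 20rs + 2r - 4, -10r² + 10s)
Step 1: at (-2, 1), ∇J = (-128, -30) → (-2, 1) − 0.1·(-128, -30) = (10.8, 4)
Step 2: at (10.8, 4), ∇J = (24347.84, -1126.4) → (10.8, 4) − 0.1·(24347.84, -1126.4) = (-2423.984, 116.64)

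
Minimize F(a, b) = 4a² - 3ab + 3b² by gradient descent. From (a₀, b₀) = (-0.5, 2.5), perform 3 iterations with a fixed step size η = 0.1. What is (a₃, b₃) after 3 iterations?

∇F = (8a - 3b, -3a + 6b)
Step 1: at (-0.5, 2.5), ∇F = (-11.5, 16.5) → (-0.5, 2.5) − 0.1·(-11.5, 16.5) = (0.65, 0.85)
Step 2: at (0.65, 0.85), ∇F = (2.65, 3.15) → (0.65, 0.85) − 0.1·(2.65, 3.15) = (0.385, 0.535)
Step 3: at (0.385, 0.535), ∇F = (1.475, 2.055) → (0.385, 0.535) − 0.1·(1.475, 2.055) = (0.2375, 0.3295)

(0.2375, 0.3295)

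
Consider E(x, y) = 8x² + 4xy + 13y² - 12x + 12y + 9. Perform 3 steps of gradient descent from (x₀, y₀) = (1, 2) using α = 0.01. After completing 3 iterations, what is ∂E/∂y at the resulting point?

∇E = (16x + 4y - 12, 4x + 26y + 12)
Step 1: at (1, 2), ∇E = (12, 68) → (1, 2) − 0.01·(12, 68) = (0.88, 1.32)
Step 2: at (0.88, 1.32), ∇E = (7.36, 49.84) → (0.88, 1.32) − 0.01·(7.36, 49.84) = (0.8064, 0.8216)
Step 3: at (0.8064, 0.8216), ∇E = (4.1888, 36.5872) → (0.8064, 0.8216) − 0.01·(4.1888, 36.5872) = (0.764512, 0.455728)
∂E/∂y at (0.764512, 0.455728) = 26.906976

26.906976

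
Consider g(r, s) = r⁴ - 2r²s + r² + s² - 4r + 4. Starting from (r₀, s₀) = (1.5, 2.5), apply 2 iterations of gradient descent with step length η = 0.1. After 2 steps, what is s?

∇g = (4r³ - 4rs + 2r - 4, -2r² + 2s)
(r₁, s₁) = (1.5, 2.5) − 0.1·(-2.5, 0.5) = (1.75, 2.45)
(r₂, s₂) = (1.75, 2.45) − 0.1·(3.7875, -1.225) = (1.37125, 2.5725)
s = 2.5725

2.5725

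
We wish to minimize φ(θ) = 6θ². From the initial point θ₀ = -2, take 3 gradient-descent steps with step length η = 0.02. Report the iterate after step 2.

-1.1552

φ′(θ) = 12θ
Step 1: φ′(-2) = -24; θ₁ = -2 − 0.02·(-24) = -1.52
Step 2: φ′(-1.52) = -18.24; θ₂ = -1.52 − 0.02·(-18.24) = -1.1552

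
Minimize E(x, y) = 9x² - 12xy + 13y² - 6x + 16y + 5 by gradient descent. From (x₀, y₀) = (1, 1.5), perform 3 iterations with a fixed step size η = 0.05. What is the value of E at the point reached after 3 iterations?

3.78516625

∇E = (18x - 12y - 6, -12x + 26y + 16)
(x₁, y₁) = (1, 1.5) − 0.05·(-6, 43) = (1.3, -0.65)
(x₂, y₂) = (1.3, -0.65) − 0.05·(25.2, -16.5) = (0.04, 0.175)
(x₃, y₃) = (0.04, 0.175) − 0.05·(-7.38, 20.07) = (0.409, -0.8285)
E(0.409, -0.8285) = 3.78516625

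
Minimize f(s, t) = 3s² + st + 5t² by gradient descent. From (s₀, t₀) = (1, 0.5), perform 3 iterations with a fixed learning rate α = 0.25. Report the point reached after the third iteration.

(-0.6953125, -2.625)

∇f = (6s + t, s + 10t)
Step 1: at (1, 0.5), ∇f = (6.5, 6) → (1, 0.5) − 0.25·(6.5, 6) = (-0.625, -1)
Step 2: at (-0.625, -1), ∇f = (-4.75, -10.625) → (-0.625, -1) − 0.25·(-4.75, -10.625) = (0.5625, 1.65625)
Step 3: at (0.5625, 1.65625), ∇f = (5.03125, 17.125) → (0.5625, 1.65625) − 0.25·(5.03125, 17.125) = (-0.6953125, -2.625)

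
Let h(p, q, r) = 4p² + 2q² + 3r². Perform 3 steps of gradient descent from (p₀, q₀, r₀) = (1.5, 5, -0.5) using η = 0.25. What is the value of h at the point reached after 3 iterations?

9.01171875

∇h = (8p, 4q, 6r)
(p₁, q₁, r₁) = (1.5, 5, -0.5) − 0.25·(12, 20, -3) = (-1.5, 0, 0.25)
(p₂, q₂, r₂) = (-1.5, 0, 0.25) − 0.25·(-12, 0, 1.5) = (1.5, 0, -0.125)
(p₃, q₃, r₃) = (1.5, 0, -0.125) − 0.25·(12, 0, -0.75) = (-1.5, 0, 0.0625)
h(-1.5, 0, 0.0625) = 9.01171875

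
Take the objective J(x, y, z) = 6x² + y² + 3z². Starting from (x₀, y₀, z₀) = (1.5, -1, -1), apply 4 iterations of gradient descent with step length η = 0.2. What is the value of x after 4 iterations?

5.7624

∇J = (12x, 2y, 6z)
Step 1: at (1.5, -1, -1), ∇J = (18, -2, -6) → (1.5, -1, -1) − 0.2·(18, -2, -6) = (-2.1, -0.6, 0.2)
Step 2: at (-2.1, -0.6, 0.2), ∇J = (-25.2, -1.2, 1.2) → (-2.1, -0.6, 0.2) − 0.2·(-25.2, -1.2, 1.2) = (2.94, -0.36, -0.04)
Step 3: at (2.94, -0.36, -0.04), ∇J = (35.28, -0.72, -0.24) → (2.94, -0.36, -0.04) − 0.2·(35.28, -0.72, -0.24) = (-4.116, -0.216, 0.008)
Step 4: at (-4.116, -0.216, 0.008), ∇J = (-49.392, -0.432, 0.048) → (-4.116, -0.216, 0.008) − 0.2·(-49.392, -0.432, 0.048) = (5.7624, -0.1296, -0.0016)
x = 5.7624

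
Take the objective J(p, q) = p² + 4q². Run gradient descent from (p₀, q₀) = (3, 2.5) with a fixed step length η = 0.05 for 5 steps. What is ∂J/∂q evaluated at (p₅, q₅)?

∇J = (2p, 8q)
Step 1: at (3, 2.5), ∇J = (6, 20) → (3, 2.5) − 0.05·(6, 20) = (2.7, 1.5)
Step 2: at (2.7, 1.5), ∇J = (5.4, 12) → (2.7, 1.5) − 0.05·(5.4, 12) = (2.43, 0.9)
Step 3: at (2.43, 0.9), ∇J = (4.86, 7.2) → (2.43, 0.9) − 0.05·(4.86, 7.2) = (2.187, 0.54)
Step 4: at (2.187, 0.54), ∇J = (4.374, 4.32) → (2.187, 0.54) − 0.05·(4.374, 4.32) = (1.9683, 0.324)
Step 5: at (1.9683, 0.324), ∇J = (3.9366, 2.592) → (1.9683, 0.324) − 0.05·(3.9366, 2.592) = (1.77147, 0.1944)
∂J/∂q at (1.77147, 0.1944) = 1.5552

1.5552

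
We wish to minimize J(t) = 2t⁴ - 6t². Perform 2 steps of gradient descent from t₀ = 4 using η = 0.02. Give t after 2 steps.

J′(t) = 8t³ - 12t
t₁ = 4 − 0.02·464 = -5.28
t₂ = -5.28 − 0.02·(-1114.223616) = 17.00447232

17.00447232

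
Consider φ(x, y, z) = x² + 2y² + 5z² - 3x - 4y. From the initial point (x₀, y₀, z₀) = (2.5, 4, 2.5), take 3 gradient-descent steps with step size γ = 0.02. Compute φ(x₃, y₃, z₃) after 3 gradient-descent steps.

∇φ = (2x - 3, 4y - 4, 10z)
Step 1: at (2.5, 4, 2.5), ∇φ = (2, 12, 25) → (2.5, 4, 2.5) − 0.02·(2, 12, 25) = (2.46, 3.76, 2)
Step 2: at (2.46, 3.76, 2), ∇φ = (1.92, 11.04, 20) → (2.46, 3.76, 2) − 0.02·(1.92, 11.04, 20) = (2.4216, 3.5392, 1.6)
Step 3: at (2.4216, 3.5392, 1.6), ∇φ = (1.8432, 10.1568, 16) → (2.4216, 3.5392, 1.6) − 0.02·(1.8432, 10.1568, 16) = (2.384736, 3.336064, 1.28)
φ(2.384736, 3.336064, 1.28) = 15.639147813888

15.639147813888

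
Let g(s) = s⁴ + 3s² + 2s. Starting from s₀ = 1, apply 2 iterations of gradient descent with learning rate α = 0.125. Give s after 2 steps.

-0.3125

g′(s) = 4s³ + 6s + 2
s₁ = 1 − 0.125·12 = -0.5
s₂ = -0.5 − 0.125·(-1.5) = -0.3125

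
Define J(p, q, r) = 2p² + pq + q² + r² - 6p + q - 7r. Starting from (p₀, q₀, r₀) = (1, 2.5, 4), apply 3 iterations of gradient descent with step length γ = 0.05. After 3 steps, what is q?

1.554

∇J = (4p + q - 6, p + 2q + 1, 2r - 7)
(p₁, q₁, r₁) = (1, 2.5, 4) − 0.05·(0.5, 7, 1) = (0.975, 2.15, 3.95)
(p₂, q₂, r₂) = (0.975, 2.15, 3.95) − 0.05·(0.05, 6.275, 0.9) = (0.9725, 1.83625, 3.905)
(p₃, q₃, r₃) = (0.9725, 1.83625, 3.905) − 0.05·(-0.27375, 5.645, 0.81) = (0.9861875, 1.554, 3.8645)
q = 1.554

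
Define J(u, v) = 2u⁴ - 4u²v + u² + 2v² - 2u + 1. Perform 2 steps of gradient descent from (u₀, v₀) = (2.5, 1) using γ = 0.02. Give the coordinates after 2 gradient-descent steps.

(0.43735936, 1.315648)

∇J = (8u³ - 8uv + 2u - 2, -4u² + 4v)
(u₁, v₁) = (2.5, 1) − 0.02·(108, -21) = (0.34, 1.42)
(u₂, v₂) = (0.34, 1.42) − 0.02·(-4.867968, 5.2176) = (0.43735936, 1.315648)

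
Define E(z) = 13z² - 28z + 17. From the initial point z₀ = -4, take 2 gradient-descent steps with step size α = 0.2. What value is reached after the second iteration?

-88.48

E′(z) = 26z - 28
Step 1: E′(-4) = -132; z₁ = -4 − 0.2·(-132) = 22.4
Step 2: E′(22.4) = 554.4; z₂ = 22.4 − 0.2·554.4 = -88.48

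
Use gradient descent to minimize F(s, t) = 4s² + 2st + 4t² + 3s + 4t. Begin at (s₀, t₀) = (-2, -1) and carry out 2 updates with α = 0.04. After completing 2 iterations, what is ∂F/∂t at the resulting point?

-2.1184

∇F = (8s + 2t + 3, 2s + 8t + 4)
Step 1: at (-2, -1), ∇F = (-15, -8) → (-2, -1) − 0.04·(-15, -8) = (-1.4, -0.68)
Step 2: at (-1.4, -0.68), ∇F = (-9.56, -4.24) → (-1.4, -0.68) − 0.04·(-9.56, -4.24) = (-1.0176, -0.5104)
∂F/∂t at (-1.0176, -0.5104) = -2.1184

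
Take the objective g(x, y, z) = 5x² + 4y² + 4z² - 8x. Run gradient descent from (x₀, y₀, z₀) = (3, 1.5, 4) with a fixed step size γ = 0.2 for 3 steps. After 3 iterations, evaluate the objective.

∇g = (10x - 8, 8y, 8z)
Step 1: at (3, 1.5, 4), ∇g = (22, 12, 32) → (3, 1.5, 4) − 0.2·(22, 12, 32) = (-1.4, -0.9, -2.4)
Step 2: at (-1.4, -0.9, -2.4), ∇g = (-22, -7.2, -19.2) → (-1.4, -0.9, -2.4) − 0.2·(-22, -7.2, -19.2) = (3, 0.54, 1.44)
Step 3: at (3, 0.54, 1.44), ∇g = (22, 4.32, 11.52) → (3, 0.54, 1.44) − 0.2·(22, 4.32, 11.52) = (-1.4, -0.324, -0.864)
g(-1.4, -0.324, -0.864) = 24.405888

24.405888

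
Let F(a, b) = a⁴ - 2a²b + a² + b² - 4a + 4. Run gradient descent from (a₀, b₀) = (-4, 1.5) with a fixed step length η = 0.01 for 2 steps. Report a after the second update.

∇F = (4a³ - 4ab + 2a - 4, -2a² + 2b)
Step 1: at (-4, 1.5), ∇F = (-244, -29) → (-4, 1.5) − 0.01·(-244, -29) = (-1.56, 1.79)
Step 2: at (-1.56, 1.79), ∇F = (-11.136064, -1.2872) → (-1.56, 1.79) − 0.01·(-11.136064, -1.2872) = (-1.44863936, 1.802872)
a = -1.44863936

-1.44863936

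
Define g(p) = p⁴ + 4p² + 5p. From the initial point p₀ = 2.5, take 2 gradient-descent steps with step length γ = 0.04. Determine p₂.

g′(p) = 4p³ + 8p + 5
p₁ = 2.5 − 0.04·87.5 = -1
p₂ = -1 − 0.04·(-7) = -0.72

-0.72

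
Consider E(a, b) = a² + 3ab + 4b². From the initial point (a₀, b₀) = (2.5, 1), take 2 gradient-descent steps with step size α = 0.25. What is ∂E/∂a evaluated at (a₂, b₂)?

∇E = (2a + 3b, 3a + 8b)
(a₁, b₁) = (2.5, 1) − 0.25·(8, 15.5) = (0.5, -2.875)
(a₂, b₂) = (0.5, -2.875) − 0.25·(-7.625, -21.5) = (2.40625, 2.5)
∂E/∂a at (2.40625, 2.5) = 12.3125

12.3125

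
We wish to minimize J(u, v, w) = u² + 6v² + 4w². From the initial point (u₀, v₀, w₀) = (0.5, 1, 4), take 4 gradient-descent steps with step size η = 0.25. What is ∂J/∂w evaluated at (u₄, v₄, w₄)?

∇J = (2u, 12v, 8w)
Step 1: at (0.5, 1, 4), ∇J = (1, 12, 32) → (0.5, 1, 4) − 0.25·(1, 12, 32) = (0.25, -2, -4)
Step 2: at (0.25, -2, -4), ∇J = (0.5, -24, -32) → (0.25, -2, -4) − 0.25·(0.5, -24, -32) = (0.125, 4, 4)
Step 3: at (0.125, 4, 4), ∇J = (0.25, 48, 32) → (0.125, 4, 4) − 0.25·(0.25, 48, 32) = (0.0625, -8, -4)
Step 4: at (0.0625, -8, -4), ∇J = (0.125, -96, -32) → (0.0625, -8, -4) − 0.25·(0.125, -96, -32) = (0.03125, 16, 4)
∂J/∂w at (0.03125, 16, 4) = 32

32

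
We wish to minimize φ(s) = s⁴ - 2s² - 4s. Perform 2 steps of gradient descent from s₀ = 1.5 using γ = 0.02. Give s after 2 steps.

φ′(s) = 4s³ - 4s - 4
Step 1: φ′(1.5) = 3.5; s₁ = 1.5 − 0.02·3.5 = 1.43
Step 2: φ′(1.43) = 1.976828; s₂ = 1.43 − 0.02·1.976828 = 1.39046344

1.39046344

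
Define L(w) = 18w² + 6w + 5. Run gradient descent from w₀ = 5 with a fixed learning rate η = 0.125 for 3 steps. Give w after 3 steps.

L′(w) = 36w + 6
Step 1: L′(5) = 186; w₁ = 5 − 0.125·186 = -18.25
Step 2: L′(-18.25) = -651; w₂ = -18.25 − 0.125·(-651) = 63.125
Step 3: L′(63.125) = 2278.5; w₃ = 63.125 − 0.125·2278.5 = -221.6875

-221.6875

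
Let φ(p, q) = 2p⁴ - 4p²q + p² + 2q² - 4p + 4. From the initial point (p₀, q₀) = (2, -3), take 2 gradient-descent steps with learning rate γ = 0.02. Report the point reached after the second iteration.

∇φ = (8p³ - 8pq + 2p - 4, -4p² + 4q)
(p₁, q₁) = (2, -3) − 0.02·(112, -28) = (-0.24, -2.44)
(p₂, q₂) = (-0.24, -2.44) − 0.02·(-9.275392, -9.9904) = (-0.05449216, -2.240192)

(-0.05449216, -2.240192)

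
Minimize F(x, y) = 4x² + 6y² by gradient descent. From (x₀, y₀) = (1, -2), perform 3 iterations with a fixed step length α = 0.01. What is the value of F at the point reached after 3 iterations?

∇F = (8x, 12y)
Step 1: at (1, -2), ∇F = (8, -24) → (1, -2) − 0.01·(8, -24) = (0.92, -1.76)
Step 2: at (0.92, -1.76), ∇F = (7.36, -21.12) → (0.92, -1.76) − 0.01·(7.36, -21.12) = (0.8464, -1.5488)
Step 3: at (0.8464, -1.5488), ∇F = (6.7712, -18.5856) → (0.8464, -1.5488) − 0.01·(6.7712, -18.5856) = (0.778688, -1.362944)
F(0.778688, -1.362944) = 13.571118088192

13.571118088192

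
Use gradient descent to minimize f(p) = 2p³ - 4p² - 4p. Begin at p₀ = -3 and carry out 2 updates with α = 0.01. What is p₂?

-4.838456

f′(p) = 6p² - 8p - 4
p₁ = -3 − 0.01·74 = -3.74
p₂ = -3.74 − 0.01·109.8456 = -4.838456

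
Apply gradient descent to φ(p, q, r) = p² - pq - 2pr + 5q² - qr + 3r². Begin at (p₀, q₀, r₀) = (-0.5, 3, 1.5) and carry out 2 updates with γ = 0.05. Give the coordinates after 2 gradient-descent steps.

(0.0575, 0.825, 0.8675)

∇φ = (2p - q - 2r, -p + 10q - r, -2p - q + 6r)
(p₁, q₁, r₁) = (-0.5, 3, 1.5) − 0.05·(-7, 29, 7) = (-0.15, 1.55, 1.15)
(p₂, q₂, r₂) = (-0.15, 1.55, 1.15) − 0.05·(-4.15, 14.5, 5.65) = (0.0575, 0.825, 0.8675)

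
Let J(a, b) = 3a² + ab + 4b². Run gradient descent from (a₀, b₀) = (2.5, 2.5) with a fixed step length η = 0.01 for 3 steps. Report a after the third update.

2.0122875

∇J = (6a + b, a + 8b)
Step 1: at (2.5, 2.5), ∇J = (17.5, 22.5) → (2.5, 2.5) − 0.01·(17.5, 22.5) = (2.325, 2.275)
Step 2: at (2.325, 2.275), ∇J = (16.225, 20.525) → (2.325, 2.275) − 0.01·(16.225, 20.525) = (2.16275, 2.06975)
Step 3: at (2.16275, 2.06975), ∇J = (15.04625, 18.72075) → (2.16275, 2.06975) − 0.01·(15.04625, 18.72075) = (2.0122875, 1.8825425)
a = 2.0122875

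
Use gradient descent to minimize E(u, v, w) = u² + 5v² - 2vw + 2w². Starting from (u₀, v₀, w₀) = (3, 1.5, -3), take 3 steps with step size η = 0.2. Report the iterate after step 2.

∇E = (2u, 10v - 2w, -2v + 4w)
(u₁, v₁, w₁) = (3, 1.5, -3) − 0.2·(6, 21, -15) = (1.8, -2.7, 0)
(u₂, v₂, w₂) = (1.8, -2.7, 0) − 0.2·(3.6, -27, 5.4) = (1.08, 2.7, -1.08)

(1.08, 2.7, -1.08)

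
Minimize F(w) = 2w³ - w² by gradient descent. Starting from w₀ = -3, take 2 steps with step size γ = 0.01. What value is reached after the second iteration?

F′(w) = 6w² - 2w
w₁ = -3 − 0.01·60 = -3.6
w₂ = -3.6 − 0.01·84.96 = -4.4496

-4.4496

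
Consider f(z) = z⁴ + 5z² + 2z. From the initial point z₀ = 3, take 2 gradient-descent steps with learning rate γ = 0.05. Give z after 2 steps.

f′(z) = 4z³ + 10z + 2
Step 1: f′(3) = 140; z₁ = 3 − 0.05·140 = -4
Step 2: f′(-4) = -294; z₂ = -4 − 0.05·(-294) = 10.7

10.7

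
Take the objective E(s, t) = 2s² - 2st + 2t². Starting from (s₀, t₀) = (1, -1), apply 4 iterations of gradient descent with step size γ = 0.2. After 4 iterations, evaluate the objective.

∇E = (4s - 2t, -2s + 4t)
(s₁, t₁) = (1, -1) − 0.2·(6, -6) = (-0.2, 0.2)
(s₂, t₂) = (-0.2, 0.2) − 0.2·(-1.2, 1.2) = (0.04, -0.04)
(s₃, t₃) = (0.04, -0.04) − 0.2·(0.24, -0.24) = (-0.008, 0.008)
(s₄, t₄) = (-0.008, 0.008) − 0.2·(-0.048, 0.048) = (0.0016, -0.0016)
E(0.0016, -0.0016) = 0.00001536

0.00001536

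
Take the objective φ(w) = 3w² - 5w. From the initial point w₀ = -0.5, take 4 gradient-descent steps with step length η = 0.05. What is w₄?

φ′(w) = 6w - 5
Step 1: φ′(-0.5) = -8; w₁ = -0.5 − 0.05·(-8) = -0.1
Step 2: φ′(-0.1) = -5.6; w₂ = -0.1 − 0.05·(-5.6) = 0.18
Step 3: φ′(0.18) = -3.92; w₃ = 0.18 − 0.05·(-3.92) = 0.376
Step 4: φ′(0.376) = -2.744; w₄ = 0.376 − 0.05·(-2.744) = 0.5132

0.5132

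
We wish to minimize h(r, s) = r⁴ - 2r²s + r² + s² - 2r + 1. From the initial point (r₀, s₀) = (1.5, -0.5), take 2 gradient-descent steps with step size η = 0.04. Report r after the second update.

∇h = (4r³ - 4rs + 2r - 2, -2r² + 2s)
Step 1: at (1.5, -0.5), ∇h = (17.5, -5.5) → (1.5, -0.5) − 0.04·(17.5, -5.5) = (0.8, -0.28)
Step 2: at (0.8, -0.28), ∇h = (2.544, -1.84) → (0.8, -0.28) − 0.04·(2.544, -1.84) = (0.69824, -0.2064)
r = 0.69824

0.69824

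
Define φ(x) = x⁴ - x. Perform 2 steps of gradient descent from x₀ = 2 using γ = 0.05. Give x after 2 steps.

φ′(x) = 4x³ - 1
x₁ = 2 − 0.05·31 = 0.45
x₂ = 0.45 − 0.05·(-0.6355) = 0.481775

0.481775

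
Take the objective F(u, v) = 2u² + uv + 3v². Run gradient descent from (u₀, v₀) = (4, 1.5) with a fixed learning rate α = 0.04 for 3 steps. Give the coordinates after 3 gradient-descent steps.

(2.27104, 0.356416)

∇F = (4u + v, u + 6v)
(u₁, v₁) = (4, 1.5) − 0.04·(17.5, 13) = (3.3, 0.98)
(u₂, v₂) = (3.3, 0.98) − 0.04·(14.18, 9.18) = (2.7328, 0.6128)
(u₃, v₃) = (2.7328, 0.6128) − 0.04·(11.544, 6.4096) = (2.27104, 0.356416)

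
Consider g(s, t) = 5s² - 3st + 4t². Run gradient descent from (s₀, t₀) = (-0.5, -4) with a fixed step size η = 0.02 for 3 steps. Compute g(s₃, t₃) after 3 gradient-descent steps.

21.608630707424

∇g = (10s - 3t, -3s + 8t)
(s₁, t₁) = (-0.5, -4) − 0.02·(7, -30.5) = (-0.64, -3.39)
(s₂, t₂) = (-0.64, -3.39) − 0.02·(3.77, -25.2) = (-0.7154, -2.886)
(s₃, t₃) = (-0.7154, -2.886) − 0.02·(1.504, -20.9418) = (-0.74548, -2.467164)
g(-0.74548, -2.467164) = 21.608630707424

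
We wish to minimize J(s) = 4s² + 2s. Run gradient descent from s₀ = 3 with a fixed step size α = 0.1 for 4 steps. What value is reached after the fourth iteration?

J′(s) = 8s + 2
s₁ = 3 − 0.1·26 = 0.4
s₂ = 0.4 − 0.1·5.2 = -0.12
s₃ = -0.12 − 0.1·1.04 = -0.224
s₄ = -0.224 − 0.1·0.208 = -0.2448

-0.2448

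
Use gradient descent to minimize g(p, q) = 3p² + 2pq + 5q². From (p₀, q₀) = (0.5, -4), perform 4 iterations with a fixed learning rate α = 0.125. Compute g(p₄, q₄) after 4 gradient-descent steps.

∇g = (6p + 2q, 2p + 10q)
Step 1: at (0.5, -4), ∇g = (-5, -39) → (0.5, -4) − 0.125·(-5, -39) = (1.125, 0.875)
Step 2: at (1.125, 0.875), ∇g = (8.5, 11) → (1.125, 0.875) − 0.125·(8.5, 11) = (0.0625, -0.5)
Step 3: at (0.0625, -0.5), ∇g = (-0.625, -4.875) → (0.0625, -0.5) − 0.125·(-0.625, -4.875) = (0.140625, 0.109375)
Step 4: at (0.140625, 0.109375), ∇g = (1.0625, 1.375) → (0.140625, 0.109375) − 0.125·(1.0625, 1.375) = (0.0078125, -0.0625)
g(0.0078125, -0.0625) = 0.01873779296875

0.01873779296875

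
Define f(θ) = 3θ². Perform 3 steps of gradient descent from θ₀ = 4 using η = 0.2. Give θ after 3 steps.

-0.032

f′(θ) = 6θ
Step 1: f′(4) = 24; θ₁ = 4 − 0.2·24 = -0.8
Step 2: f′(-0.8) = -4.8; θ₂ = -0.8 − 0.2·(-4.8) = 0.16
Step 3: f′(0.16) = 0.96; θ₃ = 0.16 − 0.2·0.96 = -0.032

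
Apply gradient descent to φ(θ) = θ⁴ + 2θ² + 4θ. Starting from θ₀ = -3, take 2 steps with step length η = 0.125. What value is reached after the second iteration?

φ′(θ) = 4θ³ + 4θ + 4
θ₁ = -3 − 0.125·(-116) = 11.5
θ₂ = 11.5 − 0.125·6133.5 = -755.1875

-755.1875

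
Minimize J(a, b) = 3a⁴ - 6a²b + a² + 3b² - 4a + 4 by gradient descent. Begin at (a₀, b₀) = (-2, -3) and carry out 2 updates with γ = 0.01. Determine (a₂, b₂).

∇J = (12a³ - 12ab + 2a - 4, -6a² + 6b)
(a₁, b₁) = (-2, -3) − 0.01·(-176, -42) = (-0.24, -2.58)
(a₂, b₂) = (-0.24, -2.58) − 0.01·(-12.076288, -15.8256) = (-0.11923712, -2.421744)

(-0.11923712, -2.421744)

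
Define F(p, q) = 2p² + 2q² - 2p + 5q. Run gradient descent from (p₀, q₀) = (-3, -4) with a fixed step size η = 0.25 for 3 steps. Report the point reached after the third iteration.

∇F = (4p - 2, 4q + 5)
Step 1: at (-3, -4), ∇F = (-14, -11) → (-3, -4) − 0.25·(-14, -11) = (0.5, -1.25)
Step 2: at (0.5, -1.25), ∇F = (0, 0) → (0.5, -1.25) − 0.25·(0, 0) = (0.5, -1.25)
Step 3: at (0.5, -1.25), ∇F = (0, 0) → (0.5, -1.25) − 0.25·(0, 0) = (0.5, -1.25)

(0.5, -1.25)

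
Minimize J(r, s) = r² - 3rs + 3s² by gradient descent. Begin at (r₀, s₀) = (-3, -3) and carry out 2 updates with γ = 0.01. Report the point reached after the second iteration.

∇J = (2r - 3s, -3r + 6s)
Step 1: at (-3, -3), ∇J = (3, -9) → (-3, -3) − 0.01·(3, -9) = (-3.03, -2.91)
Step 2: at (-3.03, -2.91), ∇J = (2.67, -8.37) → (-3.03, -2.91) − 0.01·(2.67, -8.37) = (-3.0567, -2.8263)

(-3.0567, -2.8263)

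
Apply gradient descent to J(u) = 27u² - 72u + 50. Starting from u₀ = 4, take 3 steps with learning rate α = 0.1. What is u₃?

-225.824

J′(u) = 54u - 72
u₁ = 4 − 0.1·144 = -10.4
u₂ = -10.4 − 0.1·(-633.6) = 52.96
u₃ = 52.96 − 0.1·2787.84 = -225.824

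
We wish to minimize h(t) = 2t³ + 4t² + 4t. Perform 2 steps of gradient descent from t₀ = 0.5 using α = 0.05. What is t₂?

-0.1851875

h′(t) = 6t² + 8t + 4
Step 1: h′(0.5) = 9.5; t₁ = 0.5 − 0.05·9.5 = 0.025
Step 2: h′(0.025) = 4.20375; t₂ = 0.025 − 0.05·4.20375 = -0.1851875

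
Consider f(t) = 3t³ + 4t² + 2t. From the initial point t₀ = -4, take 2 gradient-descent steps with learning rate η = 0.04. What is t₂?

-32.279296

f′(t) = 9t² + 8t + 2
Step 1: f′(-4) = 114; t₁ = -4 − 0.04·114 = -8.56
Step 2: f′(-8.56) = 592.9824; t₂ = -8.56 − 0.04·592.9824 = -32.279296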